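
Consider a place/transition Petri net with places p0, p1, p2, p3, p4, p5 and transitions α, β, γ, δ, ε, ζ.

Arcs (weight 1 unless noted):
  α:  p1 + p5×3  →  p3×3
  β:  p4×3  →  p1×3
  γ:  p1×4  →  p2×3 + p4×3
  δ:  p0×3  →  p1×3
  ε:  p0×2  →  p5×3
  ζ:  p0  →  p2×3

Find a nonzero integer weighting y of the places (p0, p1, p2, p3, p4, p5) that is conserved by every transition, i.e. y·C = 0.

Incidence matrix C (rows=places, cols=transitions):
        α    β    γ    δ    ε    ζ
   p0   0    0    0   -3   -2   -1
   p1  -1    3   -4    3    0    0
   p2   0    0    3    0    0    3
   p3   3    0    0    0    0    0
   p4   0   -3    3    0    0    0
   p5  -3    0    0    0    3    0

Candidate y = [3, 3, 1, 3, 3, 2]; check y·C column-wise:
  col α: 3·0 + 3·-1 + 1·0 + 3·3 + 3·0 + 2·-3 = 0
  col β: 3·0 + 3·3 + 1·0 + 3·0 + 3·-3 + 2·0 = 0
  col γ: 3·0 + 3·-4 + 1·3 + 3·0 + 3·3 + 2·0 = 0
  col δ: 3·-3 + 3·3 + 1·0 + 3·0 + 3·0 + 2·0 = 0
  col ε: 3·-2 + 3·0 + 1·0 + 3·0 + 3·0 + 2·3 = 0
  col ζ: 3·-1 + 3·0 + 1·3 + 3·0 + 3·0 + 2·0 = 0

y = (p0:3, p1:3, p2:1, p3:3, p4:3, p5:2)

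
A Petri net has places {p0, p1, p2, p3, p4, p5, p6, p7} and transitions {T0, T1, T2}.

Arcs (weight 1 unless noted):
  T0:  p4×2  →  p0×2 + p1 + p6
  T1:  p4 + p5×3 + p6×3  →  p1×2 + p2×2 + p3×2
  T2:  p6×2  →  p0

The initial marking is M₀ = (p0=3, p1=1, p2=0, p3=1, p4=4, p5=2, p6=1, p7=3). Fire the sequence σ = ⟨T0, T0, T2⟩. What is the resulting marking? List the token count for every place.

(p0=8, p1=3, p2=0, p3=1, p4=0, p5=2, p6=1, p7=3)

step 1: fire T0:  (p0=3, p1=1, p2=0, p3=1, p4=4, p5=2, p6=1, p7=3) → (p0=5, p1=2, p2=0, p3=1, p4=2, p5=2, p6=2, p7=3)
step 2: fire T0:  (p0=5, p1=2, p2=0, p3=1, p4=2, p5=2, p6=2, p7=3) → (p0=7, p1=3, p2=0, p3=1, p4=0, p5=2, p6=3, p7=3)
step 3: fire T2:  (p0=7, p1=3, p2=0, p3=1, p4=0, p5=2, p6=3, p7=3) → (p0=8, p1=3, p2=0, p3=1, p4=0, p5=2, p6=1, p7=3)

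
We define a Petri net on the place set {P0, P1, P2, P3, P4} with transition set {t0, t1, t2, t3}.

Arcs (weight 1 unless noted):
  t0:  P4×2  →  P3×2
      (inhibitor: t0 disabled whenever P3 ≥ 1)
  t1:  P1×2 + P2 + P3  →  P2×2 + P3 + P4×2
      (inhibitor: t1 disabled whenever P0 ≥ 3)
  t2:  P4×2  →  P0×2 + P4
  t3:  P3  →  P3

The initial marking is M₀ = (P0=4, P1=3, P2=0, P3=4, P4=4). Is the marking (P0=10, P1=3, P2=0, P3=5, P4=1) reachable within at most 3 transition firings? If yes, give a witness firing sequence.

depth 0: 1 marking
depth 1: 2 markings reached so far
depth 2: 3 markings reached so far
depth 3: 4 markings reached so far
target is not among the 4 markings reachable within 3 steps

NO — not reachable within 3 firings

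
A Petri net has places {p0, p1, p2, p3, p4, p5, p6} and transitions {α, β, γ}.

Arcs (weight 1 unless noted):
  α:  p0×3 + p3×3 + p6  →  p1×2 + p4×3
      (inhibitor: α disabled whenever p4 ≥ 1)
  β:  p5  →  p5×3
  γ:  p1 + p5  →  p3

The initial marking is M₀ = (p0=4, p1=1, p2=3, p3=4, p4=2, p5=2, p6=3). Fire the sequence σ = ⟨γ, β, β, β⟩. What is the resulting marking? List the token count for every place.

(p0=4, p1=0, p2=3, p3=5, p4=2, p5=7, p6=3)

step 1: fire γ:  (p0=4, p1=1, p2=3, p3=4, p4=2, p5=2, p6=3) → (p0=4, p1=0, p2=3, p3=5, p4=2, p5=1, p6=3)
step 2: fire β:  (p0=4, p1=0, p2=3, p3=5, p4=2, p5=1, p6=3) → (p0=4, p1=0, p2=3, p3=5, p4=2, p5=3, p6=3)
step 3: fire β:  (p0=4, p1=0, p2=3, p3=5, p4=2, p5=3, p6=3) → (p0=4, p1=0, p2=3, p3=5, p4=2, p5=5, p6=3)
step 4: fire β:  (p0=4, p1=0, p2=3, p3=5, p4=2, p5=5, p6=3) → (p0=4, p1=0, p2=3, p3=5, p4=2, p5=7, p6=3)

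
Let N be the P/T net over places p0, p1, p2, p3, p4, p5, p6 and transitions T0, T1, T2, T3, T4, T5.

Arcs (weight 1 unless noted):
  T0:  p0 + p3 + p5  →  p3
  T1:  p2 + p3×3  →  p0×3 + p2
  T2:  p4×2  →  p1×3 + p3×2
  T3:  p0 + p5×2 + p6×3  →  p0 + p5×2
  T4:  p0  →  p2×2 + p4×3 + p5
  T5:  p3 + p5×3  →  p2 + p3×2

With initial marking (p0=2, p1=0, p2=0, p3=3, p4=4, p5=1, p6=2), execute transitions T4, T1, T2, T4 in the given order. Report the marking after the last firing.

(p0=3, p1=3, p2=4, p3=2, p4=8, p5=3, p6=2)

step 1: fire T4:  (p0=2, p1=0, p2=0, p3=3, p4=4, p5=1, p6=2) → (p0=1, p1=0, p2=2, p3=3, p4=7, p5=2, p6=2)
step 2: fire T1:  (p0=1, p1=0, p2=2, p3=3, p4=7, p5=2, p6=2) → (p0=4, p1=0, p2=2, p3=0, p4=7, p5=2, p6=2)
step 3: fire T2:  (p0=4, p1=0, p2=2, p3=0, p4=7, p5=2, p6=2) → (p0=4, p1=3, p2=2, p3=2, p4=5, p5=2, p6=2)
step 4: fire T4:  (p0=4, p1=3, p2=2, p3=2, p4=5, p5=2, p6=2) → (p0=3, p1=3, p2=4, p3=2, p4=8, p5=3, p6=2)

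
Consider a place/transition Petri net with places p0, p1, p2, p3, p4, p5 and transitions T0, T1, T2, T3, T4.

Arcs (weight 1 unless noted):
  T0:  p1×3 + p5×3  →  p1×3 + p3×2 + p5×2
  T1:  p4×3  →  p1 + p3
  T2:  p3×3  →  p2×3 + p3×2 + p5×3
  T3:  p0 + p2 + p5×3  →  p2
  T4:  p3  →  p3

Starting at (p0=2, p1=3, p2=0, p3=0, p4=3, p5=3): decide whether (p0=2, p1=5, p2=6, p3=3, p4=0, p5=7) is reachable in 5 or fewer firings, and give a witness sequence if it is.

depth 0: 1 marking
depth 1: 3 markings reached so far
depth 2: 4 markings reached so far
depth 3: 5 markings reached so far
depth 4: 7 markings reached so far
depth 5: 10 markings reached so far
target is not among the 10 markings reachable within 5 steps

NO — not reachable within 5 firings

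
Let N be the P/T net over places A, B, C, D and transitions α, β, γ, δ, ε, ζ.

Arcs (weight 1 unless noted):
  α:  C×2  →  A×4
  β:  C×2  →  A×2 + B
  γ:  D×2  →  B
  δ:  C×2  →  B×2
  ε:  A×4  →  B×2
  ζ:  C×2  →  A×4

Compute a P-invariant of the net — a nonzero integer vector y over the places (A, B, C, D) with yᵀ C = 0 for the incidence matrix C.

y = (A:1, B:2, C:2, D:1)

Incidence matrix C (rows=places, cols=transitions):
        α    β    γ    δ    ε    ζ
    A   4    2    0    0   -4    4
    B   0    1    1    2    2    0
    C  -2   -2    0   -2    0   -2
    D   0    0   -2    0    0    0

Candidate y = [1, 2, 2, 1]; check y·C column-wise:
  col α: 1·4 + 2·0 + 2·-2 + 1·0 = 0
  col β: 1·2 + 2·1 + 2·-2 + 1·0 = 0
  col γ: 1·0 + 2·1 + 2·0 + 1·-2 = 0
  col δ: 1·0 + 2·2 + 2·-2 + 1·0 = 0
  col ε: 1·-4 + 2·2 + 2·0 + 1·0 = 0
  col ζ: 1·4 + 2·0 + 2·-2 + 1·0 = 0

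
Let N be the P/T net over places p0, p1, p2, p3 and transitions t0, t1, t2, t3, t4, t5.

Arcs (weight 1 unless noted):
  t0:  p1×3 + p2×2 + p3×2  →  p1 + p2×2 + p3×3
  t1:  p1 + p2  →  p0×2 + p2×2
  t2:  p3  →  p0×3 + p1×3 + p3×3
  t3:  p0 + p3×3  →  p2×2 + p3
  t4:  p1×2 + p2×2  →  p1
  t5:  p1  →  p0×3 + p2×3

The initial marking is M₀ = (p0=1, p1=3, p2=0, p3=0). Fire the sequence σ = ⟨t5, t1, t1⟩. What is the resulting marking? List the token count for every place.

step 1: fire t5:  (p0=1, p1=3, p2=0, p3=0) → (p0=4, p1=2, p2=3, p3=0)
step 2: fire t1:  (p0=4, p1=2, p2=3, p3=0) → (p0=6, p1=1, p2=4, p3=0)
step 3: fire t1:  (p0=6, p1=1, p2=4, p3=0) → (p0=8, p1=0, p2=5, p3=0)

(p0=8, p1=0, p2=5, p3=0)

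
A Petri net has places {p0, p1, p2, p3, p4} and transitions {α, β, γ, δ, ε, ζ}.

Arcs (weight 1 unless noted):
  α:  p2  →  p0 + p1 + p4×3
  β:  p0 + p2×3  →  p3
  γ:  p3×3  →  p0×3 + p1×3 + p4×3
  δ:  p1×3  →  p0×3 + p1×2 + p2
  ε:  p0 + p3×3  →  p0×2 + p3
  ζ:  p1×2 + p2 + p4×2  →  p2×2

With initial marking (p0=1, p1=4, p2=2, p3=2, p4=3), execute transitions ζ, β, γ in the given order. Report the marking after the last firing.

step 1: fire ζ:  (p0=1, p1=4, p2=2, p3=2, p4=3) → (p0=1, p1=2, p2=3, p3=2, p4=1)
step 2: fire β:  (p0=1, p1=2, p2=3, p3=2, p4=1) → (p0=0, p1=2, p2=0, p3=3, p4=1)
step 3: fire γ:  (p0=0, p1=2, p2=0, p3=3, p4=1) → (p0=3, p1=5, p2=0, p3=0, p4=4)

(p0=3, p1=5, p2=0, p3=0, p4=4)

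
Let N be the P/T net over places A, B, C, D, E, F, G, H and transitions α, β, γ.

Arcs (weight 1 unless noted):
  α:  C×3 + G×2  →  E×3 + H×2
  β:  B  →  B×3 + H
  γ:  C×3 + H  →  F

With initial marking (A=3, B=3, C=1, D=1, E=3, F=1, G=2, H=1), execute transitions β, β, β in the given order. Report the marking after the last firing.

(A=3, B=9, C=1, D=1, E=3, F=1, G=2, H=4)

step 1: fire β:  (A=3, B=3, C=1, D=1, E=3, F=1, G=2, H=1) → (A=3, B=5, C=1, D=1, E=3, F=1, G=2, H=2)
step 2: fire β:  (A=3, B=5, C=1, D=1, E=3, F=1, G=2, H=2) → (A=3, B=7, C=1, D=1, E=3, F=1, G=2, H=3)
step 3: fire β:  (A=3, B=7, C=1, D=1, E=3, F=1, G=2, H=3) → (A=3, B=9, C=1, D=1, E=3, F=1, G=2, H=4)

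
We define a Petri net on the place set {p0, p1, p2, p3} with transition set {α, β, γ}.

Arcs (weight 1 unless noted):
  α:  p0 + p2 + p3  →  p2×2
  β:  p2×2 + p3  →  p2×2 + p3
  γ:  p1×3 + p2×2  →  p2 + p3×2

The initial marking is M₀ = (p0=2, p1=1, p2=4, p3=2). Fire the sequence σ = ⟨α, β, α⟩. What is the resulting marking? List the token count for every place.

step 1: fire α:  (p0=2, p1=1, p2=4, p3=2) → (p0=1, p1=1, p2=5, p3=1)
step 2: fire β:  (p0=1, p1=1, p2=5, p3=1) → (p0=1, p1=1, p2=5, p3=1)
step 3: fire α:  (p0=1, p1=1, p2=5, p3=1) → (p0=0, p1=1, p2=6, p3=0)

(p0=0, p1=1, p2=6, p3=0)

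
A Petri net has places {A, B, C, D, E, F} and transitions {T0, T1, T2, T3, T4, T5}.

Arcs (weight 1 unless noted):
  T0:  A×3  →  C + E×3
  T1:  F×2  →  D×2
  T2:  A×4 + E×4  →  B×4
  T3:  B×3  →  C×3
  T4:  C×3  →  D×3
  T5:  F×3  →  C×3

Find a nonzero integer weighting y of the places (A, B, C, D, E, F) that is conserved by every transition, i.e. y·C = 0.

Incidence matrix C (rows=places, cols=transitions):
       T0   T1   T2   T3   T4   T5
    A  -3    0   -4    0    0    0
    B   0    0    4   -3    0    0
    C   1    0    0    3   -3    3
    D   0    2    0    0    3    0
    E   3    0   -4    0    0    0
    F   0   -2    0    0    0   -3

Candidate y = [2, 3, 3, 3, 1, 3]; check y·C column-wise:
  col T0: 2·-3 + 3·0 + 3·1 + 3·0 + 1·3 + 3·0 = 0
  col T1: 2·0 + 3·0 + 3·0 + 3·2 + 1·0 + 3·-2 = 0
  col T2: 2·-4 + 3·4 + 3·0 + 3·0 + 1·-4 + 3·0 = 0
  col T3: 2·0 + 3·-3 + 3·3 + 3·0 + 1·0 + 3·0 = 0
  col T4: 2·0 + 3·0 + 3·-3 + 3·3 + 1·0 + 3·0 = 0
  col T5: 2·0 + 3·0 + 3·3 + 3·0 + 1·0 + 3·-3 = 0

y = (A:2, B:3, C:3, D:3, E:1, F:3)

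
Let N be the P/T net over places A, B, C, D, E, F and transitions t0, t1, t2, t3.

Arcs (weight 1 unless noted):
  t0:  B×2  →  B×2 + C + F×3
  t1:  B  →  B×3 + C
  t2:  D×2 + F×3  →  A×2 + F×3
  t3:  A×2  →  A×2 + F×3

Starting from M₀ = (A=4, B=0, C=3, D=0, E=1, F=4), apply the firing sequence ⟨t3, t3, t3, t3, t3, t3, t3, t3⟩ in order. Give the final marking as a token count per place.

step 1: fire t3:  (A=4, B=0, C=3, D=0, E=1, F=4) → (A=4, B=0, C=3, D=0, E=1, F=7)
step 2: fire t3:  (A=4, B=0, C=3, D=0, E=1, F=7) → (A=4, B=0, C=3, D=0, E=1, F=10)
step 3: fire t3:  (A=4, B=0, C=3, D=0, E=1, F=10) → (A=4, B=0, C=3, D=0, E=1, F=13)
step 4: fire t3:  (A=4, B=0, C=3, D=0, E=1, F=13) → (A=4, B=0, C=3, D=0, E=1, F=16)
step 5: fire t3:  (A=4, B=0, C=3, D=0, E=1, F=16) → (A=4, B=0, C=3, D=0, E=1, F=19)
step 6: fire t3:  (A=4, B=0, C=3, D=0, E=1, F=19) → (A=4, B=0, C=3, D=0, E=1, F=22)
step 7: fire t3:  (A=4, B=0, C=3, D=0, E=1, F=22) → (A=4, B=0, C=3, D=0, E=1, F=25)
step 8: fire t3:  (A=4, B=0, C=3, D=0, E=1, F=25) → (A=4, B=0, C=3, D=0, E=1, F=28)

(A=4, B=0, C=3, D=0, E=1, F=28)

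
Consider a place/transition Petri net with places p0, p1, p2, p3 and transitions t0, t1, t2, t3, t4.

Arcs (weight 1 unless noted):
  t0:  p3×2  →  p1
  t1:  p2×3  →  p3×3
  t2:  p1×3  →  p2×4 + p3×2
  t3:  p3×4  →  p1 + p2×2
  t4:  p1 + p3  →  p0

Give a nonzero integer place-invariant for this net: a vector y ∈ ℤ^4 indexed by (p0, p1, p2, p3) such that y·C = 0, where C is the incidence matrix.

Incidence matrix C (rows=places, cols=transitions):
       t0   t1   t2   t3   t4
   p0   0    0    0    0    1
   p1   1    0   -3    1   -1
   p2   0   -3    4    2    0
   p3  -2    3    2   -4   -1

Candidate y = [3, 2, 1, 1]; check y·C column-wise:
  col t0: 3·0 + 2·1 + 1·0 + 1·-2 = 0
  col t1: 3·0 + 2·0 + 1·-3 + 1·3 = 0
  col t2: 3·0 + 2·-3 + 1·4 + 1·2 = 0
  col t3: 3·0 + 2·1 + 1·2 + 1·-4 = 0
  col t4: 3·1 + 2·-1 + 1·0 + 1·-1 = 0

y = (p0:3, p1:2, p2:1, p3:1)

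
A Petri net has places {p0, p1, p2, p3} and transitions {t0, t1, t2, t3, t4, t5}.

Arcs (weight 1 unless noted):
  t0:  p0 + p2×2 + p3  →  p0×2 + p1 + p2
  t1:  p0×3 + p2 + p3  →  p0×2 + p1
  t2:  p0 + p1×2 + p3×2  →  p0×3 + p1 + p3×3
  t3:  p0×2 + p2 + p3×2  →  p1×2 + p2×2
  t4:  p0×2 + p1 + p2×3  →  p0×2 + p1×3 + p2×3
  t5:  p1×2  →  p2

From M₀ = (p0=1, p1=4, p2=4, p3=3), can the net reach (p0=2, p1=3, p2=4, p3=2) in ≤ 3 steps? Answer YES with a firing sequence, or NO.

step 1: fire t0:  (p0=1, p1=4, p2=4, p3=3) → (p0=2, p1=5, p2=3, p3=2)
step 2: fire t5:  (p0=2, p1=5, p2=3, p3=2) → (p0=2, p1=3, p2=4, p3=2)

YES — reachable via ⟨t0, t5⟩ (2 firings)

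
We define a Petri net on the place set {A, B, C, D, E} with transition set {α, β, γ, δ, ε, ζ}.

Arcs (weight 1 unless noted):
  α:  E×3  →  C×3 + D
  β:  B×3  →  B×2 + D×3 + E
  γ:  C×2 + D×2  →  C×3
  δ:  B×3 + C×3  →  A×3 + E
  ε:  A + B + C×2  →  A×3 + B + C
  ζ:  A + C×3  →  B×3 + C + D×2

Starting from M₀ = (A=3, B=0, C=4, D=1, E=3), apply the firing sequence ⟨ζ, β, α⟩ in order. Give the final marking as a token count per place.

step 1: fire ζ:  (A=3, B=0, C=4, D=1, E=3) → (A=2, B=3, C=2, D=3, E=3)
step 2: fire β:  (A=2, B=3, C=2, D=3, E=3) → (A=2, B=2, C=2, D=6, E=4)
step 3: fire α:  (A=2, B=2, C=2, D=6, E=4) → (A=2, B=2, C=5, D=7, E=1)

(A=2, B=2, C=5, D=7, E=1)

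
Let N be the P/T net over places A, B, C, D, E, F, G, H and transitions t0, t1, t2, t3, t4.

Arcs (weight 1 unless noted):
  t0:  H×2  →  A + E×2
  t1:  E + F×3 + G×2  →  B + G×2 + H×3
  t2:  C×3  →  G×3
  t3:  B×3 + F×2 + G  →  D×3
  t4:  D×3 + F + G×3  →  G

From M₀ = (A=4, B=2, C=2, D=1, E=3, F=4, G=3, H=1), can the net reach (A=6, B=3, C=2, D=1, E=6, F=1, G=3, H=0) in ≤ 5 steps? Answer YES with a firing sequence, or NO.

YES — reachable via ⟨t1, t0, t0⟩ (3 firings)

step 1: fire t1:  (A=4, B=2, C=2, D=1, E=3, F=4, G=3, H=1) → (A=4, B=3, C=2, D=1, E=2, F=1, G=3, H=4)
step 2: fire t0:  (A=4, B=3, C=2, D=1, E=2, F=1, G=3, H=4) → (A=5, B=3, C=2, D=1, E=4, F=1, G=3, H=2)
step 3: fire t0:  (A=5, B=3, C=2, D=1, E=4, F=1, G=3, H=2) → (A=6, B=3, C=2, D=1, E=6, F=1, G=3, H=0)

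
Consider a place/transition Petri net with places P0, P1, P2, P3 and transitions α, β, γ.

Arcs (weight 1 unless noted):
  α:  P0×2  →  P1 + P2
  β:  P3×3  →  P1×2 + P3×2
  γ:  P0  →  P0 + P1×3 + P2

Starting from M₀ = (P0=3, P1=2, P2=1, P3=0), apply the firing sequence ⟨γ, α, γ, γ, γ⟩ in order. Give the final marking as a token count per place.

(P0=1, P1=15, P2=6, P3=0)

step 1: fire γ:  (P0=3, P1=2, P2=1, P3=0) → (P0=3, P1=5, P2=2, P3=0)
step 2: fire α:  (P0=3, P1=5, P2=2, P3=0) → (P0=1, P1=6, P2=3, P3=0)
step 3: fire γ:  (P0=1, P1=6, P2=3, P3=0) → (P0=1, P1=9, P2=4, P3=0)
step 4: fire γ:  (P0=1, P1=9, P2=4, P3=0) → (P0=1, P1=12, P2=5, P3=0)
step 5: fire γ:  (P0=1, P1=12, P2=5, P3=0) → (P0=1, P1=15, P2=6, P3=0)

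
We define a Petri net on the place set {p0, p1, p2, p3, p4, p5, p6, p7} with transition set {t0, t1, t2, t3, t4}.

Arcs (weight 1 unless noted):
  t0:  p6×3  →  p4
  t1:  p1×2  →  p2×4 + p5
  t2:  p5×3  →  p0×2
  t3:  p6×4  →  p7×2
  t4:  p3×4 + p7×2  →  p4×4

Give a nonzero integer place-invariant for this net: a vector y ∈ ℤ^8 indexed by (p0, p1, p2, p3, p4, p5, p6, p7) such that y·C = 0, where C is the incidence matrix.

y = (p0:0, p1:2, p2:1, p3:0, p4:0, p5:0, p6:0, p7:0)

Incidence matrix C (rows=places, cols=transitions):
       t0   t1   t2   t3   t4
   p0   0    0    2    0    0
   p1   0   -2    0    0    0
   p2   0    4    0    0    0
   p3   0    0    0    0   -4
   p4   1    0    0    0    4
   p5   0    1   -3    0    0
   p6  -3    0    0   -4    0
   p7   0    0    0    2   -2

Candidate y = [0, 2, 1, 0, 0, 0, 0, 0]; check y·C column-wise:
  col t0: 2·0 + 1·0 + 0·1 + 0·-3 = 0
  col t1: 2·-2 + 1·4 + 0·1 = 0
  col t2: 0·2 + 2·0 + 1·0 + 0·-3 = 0
  col t3: 2·0 + 1·0 + 0·-4 + 0·2 = 0
  col t4: 2·0 + 1·0 + 0·-4 + 0·4 + 0·-2 = 0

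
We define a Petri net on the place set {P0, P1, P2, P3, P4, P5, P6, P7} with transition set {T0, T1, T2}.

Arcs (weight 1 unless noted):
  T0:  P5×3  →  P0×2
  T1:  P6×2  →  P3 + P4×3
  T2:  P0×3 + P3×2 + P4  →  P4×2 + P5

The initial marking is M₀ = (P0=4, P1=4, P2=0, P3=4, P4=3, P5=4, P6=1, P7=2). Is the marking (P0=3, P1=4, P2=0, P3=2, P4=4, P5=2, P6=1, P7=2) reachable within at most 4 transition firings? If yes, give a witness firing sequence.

step 1: fire T0:  (P0=4, P1=4, P2=0, P3=4, P4=3, P5=4, P6=1, P7=2) → (P0=6, P1=4, P2=0, P3=4, P4=3, P5=1, P6=1, P7=2)
step 2: fire T2:  (P0=6, P1=4, P2=0, P3=4, P4=3, P5=1, P6=1, P7=2) → (P0=3, P1=4, P2=0, P3=2, P4=4, P5=2, P6=1, P7=2)

YES — reachable via ⟨T0, T2⟩ (2 firings)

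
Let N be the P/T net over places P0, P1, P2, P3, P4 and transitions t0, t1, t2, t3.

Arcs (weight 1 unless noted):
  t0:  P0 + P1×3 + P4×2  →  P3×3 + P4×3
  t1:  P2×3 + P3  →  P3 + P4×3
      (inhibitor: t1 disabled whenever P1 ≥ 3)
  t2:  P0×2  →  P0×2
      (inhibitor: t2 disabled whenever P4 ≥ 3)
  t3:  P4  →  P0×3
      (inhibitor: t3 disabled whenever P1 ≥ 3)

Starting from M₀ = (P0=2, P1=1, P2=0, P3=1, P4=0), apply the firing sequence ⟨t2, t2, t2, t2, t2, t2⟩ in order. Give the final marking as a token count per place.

(P0=2, P1=1, P2=0, P3=1, P4=0)

step 1: fire t2:  (P0=2, P1=1, P2=0, P3=1, P4=0) → (P0=2, P1=1, P2=0, P3=1, P4=0)
step 2: fire t2:  (P0=2, P1=1, P2=0, P3=1, P4=0) → (P0=2, P1=1, P2=0, P3=1, P4=0)
step 3: fire t2:  (P0=2, P1=1, P2=0, P3=1, P4=0) → (P0=2, P1=1, P2=0, P3=1, P4=0)
step 4: fire t2:  (P0=2, P1=1, P2=0, P3=1, P4=0) → (P0=2, P1=1, P2=0, P3=1, P4=0)
step 5: fire t2:  (P0=2, P1=1, P2=0, P3=1, P4=0) → (P0=2, P1=1, P2=0, P3=1, P4=0)
step 6: fire t2:  (P0=2, P1=1, P2=0, P3=1, P4=0) → (P0=2, P1=1, P2=0, P3=1, P4=0)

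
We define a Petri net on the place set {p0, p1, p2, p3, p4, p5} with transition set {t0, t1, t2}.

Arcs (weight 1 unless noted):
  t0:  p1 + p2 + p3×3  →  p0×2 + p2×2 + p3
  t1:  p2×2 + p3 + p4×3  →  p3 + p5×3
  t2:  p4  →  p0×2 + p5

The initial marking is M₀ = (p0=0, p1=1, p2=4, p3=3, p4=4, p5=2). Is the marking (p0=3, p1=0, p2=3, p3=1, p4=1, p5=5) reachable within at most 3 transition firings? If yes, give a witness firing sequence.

NO — not reachable within 3 firings

depth 0: 1 marking
depth 1: 4 markings reached so far
depth 2: 8 markings reached so far
depth 3: 11 markings reached so far
target is not among the 11 markings reachable within 3 steps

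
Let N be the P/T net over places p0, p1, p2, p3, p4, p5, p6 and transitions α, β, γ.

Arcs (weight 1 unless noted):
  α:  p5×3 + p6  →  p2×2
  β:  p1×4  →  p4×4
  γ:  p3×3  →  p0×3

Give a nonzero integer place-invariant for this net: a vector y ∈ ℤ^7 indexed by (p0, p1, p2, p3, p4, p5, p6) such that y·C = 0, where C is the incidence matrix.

y = (p0:1, p1:0, p2:0, p3:1, p4:0, p5:0, p6:0)

Incidence matrix C (rows=places, cols=transitions):
        α    β    γ
   p0   0    0    3
   p1   0   -4    0
   p2   2    0    0
   p3   0    0   -3
   p4   0    4    0
   p5  -3    0    0
   p6  -1    0    0

Candidate y = [1, 0, 0, 1, 0, 0, 0]; check y·C column-wise:
  col α: 1·0 + 0·2 + 1·0 + 0·-3 + 0·-1 = 0
  col β: 1·0 + 0·-4 + 1·0 + 0·4 = 0
  col γ: 1·3 + 1·-3 = 0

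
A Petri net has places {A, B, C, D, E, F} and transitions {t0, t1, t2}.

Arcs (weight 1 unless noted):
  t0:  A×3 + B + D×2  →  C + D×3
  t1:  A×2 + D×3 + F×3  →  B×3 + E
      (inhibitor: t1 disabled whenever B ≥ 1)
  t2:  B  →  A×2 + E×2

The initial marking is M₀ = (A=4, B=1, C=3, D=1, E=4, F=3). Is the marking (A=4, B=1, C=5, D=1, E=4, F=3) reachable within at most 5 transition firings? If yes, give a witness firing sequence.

NO — not reachable within 5 firings

depth 0: 1 marking
depth 1: 2 markings reached so far
depth 2: 2 markings reached so far
(frontier empty at depth 2; search complete)
target is not among the 2 markings reachable within 5 steps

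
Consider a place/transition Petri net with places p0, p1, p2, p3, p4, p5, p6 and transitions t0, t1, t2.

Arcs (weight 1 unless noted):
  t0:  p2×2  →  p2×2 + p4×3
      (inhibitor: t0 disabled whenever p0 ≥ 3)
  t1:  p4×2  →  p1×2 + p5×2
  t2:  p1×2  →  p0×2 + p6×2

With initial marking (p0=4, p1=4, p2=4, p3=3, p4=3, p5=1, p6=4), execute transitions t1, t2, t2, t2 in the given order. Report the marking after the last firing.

step 1: fire t1:  (p0=4, p1=4, p2=4, p3=3, p4=3, p5=1, p6=4) → (p0=4, p1=6, p2=4, p3=3, p4=1, p5=3, p6=4)
step 2: fire t2:  (p0=4, p1=6, p2=4, p3=3, p4=1, p5=3, p6=4) → (p0=6, p1=4, p2=4, p3=3, p4=1, p5=3, p6=6)
step 3: fire t2:  (p0=6, p1=4, p2=4, p3=3, p4=1, p5=3, p6=6) → (p0=8, p1=2, p2=4, p3=3, p4=1, p5=3, p6=8)
step 4: fire t2:  (p0=8, p1=2, p2=4, p3=3, p4=1, p5=3, p6=8) → (p0=10, p1=0, p2=4, p3=3, p4=1, p5=3, p6=10)

(p0=10, p1=0, p2=4, p3=3, p4=1, p5=3, p6=10)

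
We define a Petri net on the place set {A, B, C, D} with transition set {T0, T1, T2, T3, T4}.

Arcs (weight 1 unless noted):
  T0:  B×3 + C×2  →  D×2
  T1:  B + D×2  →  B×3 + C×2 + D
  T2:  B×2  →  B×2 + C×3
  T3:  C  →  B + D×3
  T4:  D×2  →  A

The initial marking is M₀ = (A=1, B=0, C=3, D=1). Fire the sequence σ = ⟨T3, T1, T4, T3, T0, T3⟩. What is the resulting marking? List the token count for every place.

(A=2, B=2, C=0, D=9)

step 1: fire T3:  (A=1, B=0, C=3, D=1) → (A=1, B=1, C=2, D=4)
step 2: fire T1:  (A=1, B=1, C=2, D=4) → (A=1, B=3, C=4, D=3)
step 3: fire T4:  (A=1, B=3, C=4, D=3) → (A=2, B=3, C=4, D=1)
step 4: fire T3:  (A=2, B=3, C=4, D=1) → (A=2, B=4, C=3, D=4)
step 5: fire T0:  (A=2, B=4, C=3, D=4) → (A=2, B=1, C=1, D=6)
step 6: fire T3:  (A=2, B=1, C=1, D=6) → (A=2, B=2, C=0, D=9)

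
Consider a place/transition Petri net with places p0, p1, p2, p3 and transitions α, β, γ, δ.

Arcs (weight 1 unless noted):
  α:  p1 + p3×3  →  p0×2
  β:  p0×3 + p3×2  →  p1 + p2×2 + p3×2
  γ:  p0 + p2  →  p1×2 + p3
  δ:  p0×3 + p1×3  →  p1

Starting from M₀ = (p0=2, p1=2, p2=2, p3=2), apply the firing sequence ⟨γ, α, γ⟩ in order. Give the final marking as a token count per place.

(p0=2, p1=5, p2=0, p3=1)

step 1: fire γ:  (p0=2, p1=2, p2=2, p3=2) → (p0=1, p1=4, p2=1, p3=3)
step 2: fire α:  (p0=1, p1=4, p2=1, p3=3) → (p0=3, p1=3, p2=1, p3=0)
step 3: fire γ:  (p0=3, p1=3, p2=1, p3=0) → (p0=2, p1=5, p2=0, p3=1)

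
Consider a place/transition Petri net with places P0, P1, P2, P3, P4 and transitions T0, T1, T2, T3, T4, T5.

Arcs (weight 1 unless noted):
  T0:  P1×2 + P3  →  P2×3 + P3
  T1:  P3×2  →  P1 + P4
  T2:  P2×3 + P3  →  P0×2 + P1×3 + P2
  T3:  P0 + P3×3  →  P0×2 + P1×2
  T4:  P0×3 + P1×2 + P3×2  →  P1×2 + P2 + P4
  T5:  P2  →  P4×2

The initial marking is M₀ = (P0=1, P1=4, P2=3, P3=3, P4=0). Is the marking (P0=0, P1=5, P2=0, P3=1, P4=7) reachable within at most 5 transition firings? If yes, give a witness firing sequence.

NO — not reachable within 5 firings

depth 0: 1 marking
depth 1: 6 markings reached so far
depth 2: 17 markings reached so far
depth 3: 33 markings reached so far
depth 4: 51 markings reached so far
depth 5: 69 markings reached so far
target is not among the 69 markings reachable within 5 steps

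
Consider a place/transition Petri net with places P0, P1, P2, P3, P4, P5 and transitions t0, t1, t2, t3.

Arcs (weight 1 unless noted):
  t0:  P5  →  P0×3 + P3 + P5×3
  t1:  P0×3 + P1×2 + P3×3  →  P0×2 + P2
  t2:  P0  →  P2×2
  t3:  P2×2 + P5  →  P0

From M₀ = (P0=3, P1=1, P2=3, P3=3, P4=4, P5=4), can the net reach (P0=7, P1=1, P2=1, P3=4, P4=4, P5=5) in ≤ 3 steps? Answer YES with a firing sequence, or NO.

step 1: fire t0:  (P0=3, P1=1, P2=3, P3=3, P4=4, P5=4) → (P0=6, P1=1, P2=3, P3=4, P4=4, P5=6)
step 2: fire t3:  (P0=6, P1=1, P2=3, P3=4, P4=4, P5=6) → (P0=7, P1=1, P2=1, P3=4, P4=4, P5=5)

YES — reachable via ⟨t0, t3⟩ (2 firings)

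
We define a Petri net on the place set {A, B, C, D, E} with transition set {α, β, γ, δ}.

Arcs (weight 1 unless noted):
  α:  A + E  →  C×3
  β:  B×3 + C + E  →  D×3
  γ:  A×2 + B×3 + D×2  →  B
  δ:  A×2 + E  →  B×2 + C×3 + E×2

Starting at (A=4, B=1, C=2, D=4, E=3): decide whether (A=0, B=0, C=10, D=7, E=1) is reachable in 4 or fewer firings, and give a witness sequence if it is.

YES — reachable via ⟨α, α, δ, β⟩ (4 firings)

step 1: fire α:  (A=4, B=1, C=2, D=4, E=3) → (A=3, B=1, C=5, D=4, E=2)
step 2: fire α:  (A=3, B=1, C=5, D=4, E=2) → (A=2, B=1, C=8, D=4, E=1)
step 3: fire δ:  (A=2, B=1, C=8, D=4, E=1) → (A=0, B=3, C=11, D=4, E=2)
step 4: fire β:  (A=0, B=3, C=11, D=4, E=2) → (A=0, B=0, C=10, D=7, E=1)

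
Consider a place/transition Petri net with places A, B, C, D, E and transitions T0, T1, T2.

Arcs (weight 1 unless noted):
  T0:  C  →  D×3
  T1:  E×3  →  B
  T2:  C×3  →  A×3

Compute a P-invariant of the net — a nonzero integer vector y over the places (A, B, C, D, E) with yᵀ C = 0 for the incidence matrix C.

Incidence matrix C (rows=places, cols=transitions):
       T0   T1   T2
    A   0    0    3
    B   0    1    0
    C  -1    0   -3
    D   3    0    0
    E   0   -3    0

Candidate y = [3, 0, 3, 1, 0]; check y·C column-wise:
  col T0: 3·0 + 3·-1 + 1·3 = 0
  col T1: 3·0 + 0·1 + 3·0 + 1·0 + 0·-3 = 0
  col T2: 3·3 + 3·-3 + 1·0 = 0

y = (A:3, B:0, C:3, D:1, E:0)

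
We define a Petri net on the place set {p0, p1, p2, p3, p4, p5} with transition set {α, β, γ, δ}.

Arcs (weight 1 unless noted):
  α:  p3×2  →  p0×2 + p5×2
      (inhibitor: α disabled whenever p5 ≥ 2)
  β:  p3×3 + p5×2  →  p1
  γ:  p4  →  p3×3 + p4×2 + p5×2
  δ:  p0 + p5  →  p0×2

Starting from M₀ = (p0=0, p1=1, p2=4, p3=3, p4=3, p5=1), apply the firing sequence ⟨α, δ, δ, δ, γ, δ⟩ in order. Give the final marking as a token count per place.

step 1: fire α:  (p0=0, p1=1, p2=4, p3=3, p4=3, p5=1) → (p0=2, p1=1, p2=4, p3=1, p4=3, p5=3)
step 2: fire δ:  (p0=2, p1=1, p2=4, p3=1, p4=3, p5=3) → (p0=3, p1=1, p2=4, p3=1, p4=3, p5=2)
step 3: fire δ:  (p0=3, p1=1, p2=4, p3=1, p4=3, p5=2) → (p0=4, p1=1, p2=4, p3=1, p4=3, p5=1)
step 4: fire δ:  (p0=4, p1=1, p2=4, p3=1, p4=3, p5=1) → (p0=5, p1=1, p2=4, p3=1, p4=3, p5=0)
step 5: fire γ:  (p0=5, p1=1, p2=4, p3=1, p4=3, p5=0) → (p0=5, p1=1, p2=4, p3=4, p4=4, p5=2)
step 6: fire δ:  (p0=5, p1=1, p2=4, p3=4, p4=4, p5=2) → (p0=6, p1=1, p2=4, p3=4, p4=4, p5=1)

(p0=6, p1=1, p2=4, p3=4, p4=4, p5=1)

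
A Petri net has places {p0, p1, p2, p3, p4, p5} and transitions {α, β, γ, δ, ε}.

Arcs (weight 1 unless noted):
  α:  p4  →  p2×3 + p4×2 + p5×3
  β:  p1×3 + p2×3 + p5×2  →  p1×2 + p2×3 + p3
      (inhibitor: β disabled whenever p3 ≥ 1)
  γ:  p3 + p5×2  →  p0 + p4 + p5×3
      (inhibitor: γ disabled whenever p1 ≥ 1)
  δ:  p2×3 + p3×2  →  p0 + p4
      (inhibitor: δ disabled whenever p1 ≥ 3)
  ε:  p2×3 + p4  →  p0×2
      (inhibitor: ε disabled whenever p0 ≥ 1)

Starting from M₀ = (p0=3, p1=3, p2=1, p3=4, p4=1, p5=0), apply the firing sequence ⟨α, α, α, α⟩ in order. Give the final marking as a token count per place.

step 1: fire α:  (p0=3, p1=3, p2=1, p3=4, p4=1, p5=0) → (p0=3, p1=3, p2=4, p3=4, p4=2, p5=3)
step 2: fire α:  (p0=3, p1=3, p2=4, p3=4, p4=2, p5=3) → (p0=3, p1=3, p2=7, p3=4, p4=3, p5=6)
step 3: fire α:  (p0=3, p1=3, p2=7, p3=4, p4=3, p5=6) → (p0=3, p1=3, p2=10, p3=4, p4=4, p5=9)
step 4: fire α:  (p0=3, p1=3, p2=10, p3=4, p4=4, p5=9) → (p0=3, p1=3, p2=13, p3=4, p4=5, p5=12)

(p0=3, p1=3, p2=13, p3=4, p4=5, p5=12)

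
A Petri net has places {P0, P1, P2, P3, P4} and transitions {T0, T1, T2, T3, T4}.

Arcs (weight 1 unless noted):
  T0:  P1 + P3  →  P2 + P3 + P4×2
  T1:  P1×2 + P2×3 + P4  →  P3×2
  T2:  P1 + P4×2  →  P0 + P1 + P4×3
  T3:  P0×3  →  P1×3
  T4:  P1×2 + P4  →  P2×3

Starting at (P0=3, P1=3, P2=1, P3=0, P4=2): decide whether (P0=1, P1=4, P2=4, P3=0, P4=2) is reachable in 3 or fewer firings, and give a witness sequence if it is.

step 1: fire T2:  (P0=3, P1=3, P2=1, P3=0, P4=2) → (P0=4, P1=3, P2=1, P3=0, P4=3)
step 2: fire T3:  (P0=4, P1=3, P2=1, P3=0, P4=3) → (P0=1, P1=6, P2=1, P3=0, P4=3)
step 3: fire T4:  (P0=1, P1=6, P2=1, P3=0, P4=3) → (P0=1, P1=4, P2=4, P3=0, P4=2)

YES — reachable via ⟨T2, T3, T4⟩ (3 firings)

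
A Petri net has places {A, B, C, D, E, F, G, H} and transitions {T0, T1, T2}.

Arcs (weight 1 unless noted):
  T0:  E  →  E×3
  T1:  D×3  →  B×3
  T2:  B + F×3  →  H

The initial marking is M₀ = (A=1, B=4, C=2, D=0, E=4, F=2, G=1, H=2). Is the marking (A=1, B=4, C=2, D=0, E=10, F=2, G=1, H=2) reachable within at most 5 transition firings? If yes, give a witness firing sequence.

step 1: fire T0:  (A=1, B=4, C=2, D=0, E=4, F=2, G=1, H=2) → (A=1, B=4, C=2, D=0, E=6, F=2, G=1, H=2)
step 2: fire T0:  (A=1, B=4, C=2, D=0, E=6, F=2, G=1, H=2) → (A=1, B=4, C=2, D=0, E=8, F=2, G=1, H=2)
step 3: fire T0:  (A=1, B=4, C=2, D=0, E=8, F=2, G=1, H=2) → (A=1, B=4, C=2, D=0, E=10, F=2, G=1, H=2)

YES — reachable via ⟨T0, T0, T0⟩ (3 firings)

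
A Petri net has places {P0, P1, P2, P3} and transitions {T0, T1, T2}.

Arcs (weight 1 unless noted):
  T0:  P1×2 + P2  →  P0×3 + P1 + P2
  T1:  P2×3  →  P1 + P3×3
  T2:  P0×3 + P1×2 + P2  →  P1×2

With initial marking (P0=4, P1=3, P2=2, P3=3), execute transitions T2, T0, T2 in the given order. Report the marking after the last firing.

step 1: fire T2:  (P0=4, P1=3, P2=2, P3=3) → (P0=1, P1=3, P2=1, P3=3)
step 2: fire T0:  (P0=1, P1=3, P2=1, P3=3) → (P0=4, P1=2, P2=1, P3=3)
step 3: fire T2:  (P0=4, P1=2, P2=1, P3=3) → (P0=1, P1=2, P2=0, P3=3)

(P0=1, P1=2, P2=0, P3=3)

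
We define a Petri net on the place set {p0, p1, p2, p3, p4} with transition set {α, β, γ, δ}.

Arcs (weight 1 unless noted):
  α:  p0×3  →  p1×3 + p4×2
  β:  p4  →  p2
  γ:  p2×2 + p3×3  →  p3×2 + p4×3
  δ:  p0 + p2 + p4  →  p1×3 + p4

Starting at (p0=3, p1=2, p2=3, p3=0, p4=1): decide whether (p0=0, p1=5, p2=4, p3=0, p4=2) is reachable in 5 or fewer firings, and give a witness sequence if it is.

YES — reachable via ⟨α, β⟩ (2 firings)

step 1: fire α:  (p0=3, p1=2, p2=3, p3=0, p4=1) → (p0=0, p1=5, p2=3, p3=0, p4=3)
step 2: fire β:  (p0=0, p1=5, p2=3, p3=0, p4=3) → (p0=0, p1=5, p2=4, p3=0, p4=2)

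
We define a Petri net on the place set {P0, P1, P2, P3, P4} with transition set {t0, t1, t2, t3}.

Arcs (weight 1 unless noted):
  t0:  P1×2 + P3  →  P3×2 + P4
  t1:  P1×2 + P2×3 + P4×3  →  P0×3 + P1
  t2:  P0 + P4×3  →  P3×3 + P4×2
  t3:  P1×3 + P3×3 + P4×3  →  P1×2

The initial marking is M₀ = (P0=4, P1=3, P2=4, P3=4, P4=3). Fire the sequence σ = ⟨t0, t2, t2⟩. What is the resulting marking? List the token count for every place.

step 1: fire t0:  (P0=4, P1=3, P2=4, P3=4, P4=3) → (P0=4, P1=1, P2=4, P3=5, P4=4)
step 2: fire t2:  (P0=4, P1=1, P2=4, P3=5, P4=4) → (P0=3, P1=1, P2=4, P3=8, P4=3)
step 3: fire t2:  (P0=3, P1=1, P2=4, P3=8, P4=3) → (P0=2, P1=1, P2=4, P3=11, P4=2)

(P0=2, P1=1, P2=4, P3=11, P4=2)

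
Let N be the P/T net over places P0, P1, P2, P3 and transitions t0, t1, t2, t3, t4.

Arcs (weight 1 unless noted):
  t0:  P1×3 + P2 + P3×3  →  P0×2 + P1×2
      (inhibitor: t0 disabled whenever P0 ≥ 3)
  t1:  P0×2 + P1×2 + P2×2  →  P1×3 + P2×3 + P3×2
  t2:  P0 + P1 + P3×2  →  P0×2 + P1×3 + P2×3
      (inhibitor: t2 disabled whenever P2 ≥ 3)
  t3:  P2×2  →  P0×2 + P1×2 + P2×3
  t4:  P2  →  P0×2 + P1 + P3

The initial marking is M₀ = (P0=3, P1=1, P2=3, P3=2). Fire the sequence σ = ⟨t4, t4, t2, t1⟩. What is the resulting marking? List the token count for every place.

(P0=6, P1=6, P2=5, P3=4)

step 1: fire t4:  (P0=3, P1=1, P2=3, P3=2) → (P0=5, P1=2, P2=2, P3=3)
step 2: fire t4:  (P0=5, P1=2, P2=2, P3=3) → (P0=7, P1=3, P2=1, P3=4)
step 3: fire t2:  (P0=7, P1=3, P2=1, P3=4) → (P0=8, P1=5, P2=4, P3=2)
step 4: fire t1:  (P0=8, P1=5, P2=4, P3=2) → (P0=6, P1=6, P2=5, P3=4)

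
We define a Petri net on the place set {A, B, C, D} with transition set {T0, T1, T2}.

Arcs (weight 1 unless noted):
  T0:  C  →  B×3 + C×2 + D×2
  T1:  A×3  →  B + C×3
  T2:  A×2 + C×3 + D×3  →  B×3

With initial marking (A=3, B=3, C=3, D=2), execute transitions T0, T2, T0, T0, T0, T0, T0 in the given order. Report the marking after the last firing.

(A=1, B=24, C=6, D=11)

step 1: fire T0:  (A=3, B=3, C=3, D=2) → (A=3, B=6, C=4, D=4)
step 2: fire T2:  (A=3, B=6, C=4, D=4) → (A=1, B=9, C=1, D=1)
step 3: fire T0:  (A=1, B=9, C=1, D=1) → (A=1, B=12, C=2, D=3)
step 4: fire T0:  (A=1, B=12, C=2, D=3) → (A=1, B=15, C=3, D=5)
step 5: fire T0:  (A=1, B=15, C=3, D=5) → (A=1, B=18, C=4, D=7)
step 6: fire T0:  (A=1, B=18, C=4, D=7) → (A=1, B=21, C=5, D=9)
step 7: fire T0:  (A=1, B=21, C=5, D=9) → (A=1, B=24, C=6, D=11)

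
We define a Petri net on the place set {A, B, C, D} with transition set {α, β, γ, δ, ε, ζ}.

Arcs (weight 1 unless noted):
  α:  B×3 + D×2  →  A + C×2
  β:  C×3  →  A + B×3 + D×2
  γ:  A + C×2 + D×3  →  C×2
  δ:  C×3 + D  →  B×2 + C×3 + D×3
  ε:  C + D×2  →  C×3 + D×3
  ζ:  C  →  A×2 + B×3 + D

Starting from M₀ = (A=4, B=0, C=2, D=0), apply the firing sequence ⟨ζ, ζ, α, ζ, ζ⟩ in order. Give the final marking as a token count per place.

(A=13, B=9, C=0, D=2)

step 1: fire ζ:  (A=4, B=0, C=2, D=0) → (A=6, B=3, C=1, D=1)
step 2: fire ζ:  (A=6, B=3, C=1, D=1) → (A=8, B=6, C=0, D=2)
step 3: fire α:  (A=8, B=6, C=0, D=2) → (A=9, B=3, C=2, D=0)
step 4: fire ζ:  (A=9, B=3, C=2, D=0) → (A=11, B=6, C=1, D=1)
step 5: fire ζ:  (A=11, B=6, C=1, D=1) → (A=13, B=9, C=0, D=2)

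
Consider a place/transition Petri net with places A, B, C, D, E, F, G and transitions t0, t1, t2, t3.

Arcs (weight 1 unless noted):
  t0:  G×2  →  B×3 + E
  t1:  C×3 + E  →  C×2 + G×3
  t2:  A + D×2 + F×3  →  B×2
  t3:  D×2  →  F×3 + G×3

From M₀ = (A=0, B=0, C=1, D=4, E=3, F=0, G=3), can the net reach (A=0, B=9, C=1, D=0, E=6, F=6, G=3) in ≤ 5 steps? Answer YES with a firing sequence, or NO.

step 1: fire t0:  (A=0, B=0, C=1, D=4, E=3, F=0, G=3) → (A=0, B=3, C=1, D=4, E=4, F=0, G=1)
step 2: fire t3:  (A=0, B=3, C=1, D=4, E=4, F=0, G=1) → (A=0, B=3, C=1, D=2, E=4, F=3, G=4)
step 3: fire t0:  (A=0, B=3, C=1, D=2, E=4, F=3, G=4) → (A=0, B=6, C=1, D=2, E=5, F=3, G=2)
step 4: fire t0:  (A=0, B=6, C=1, D=2, E=5, F=3, G=2) → (A=0, B=9, C=1, D=2, E=6, F=3, G=0)
step 5: fire t3:  (A=0, B=9, C=1, D=2, E=6, F=3, G=0) → (A=0, B=9, C=1, D=0, E=6, F=6, G=3)

YES — reachable via ⟨t0, t3, t0, t0, t3⟩ (5 firings)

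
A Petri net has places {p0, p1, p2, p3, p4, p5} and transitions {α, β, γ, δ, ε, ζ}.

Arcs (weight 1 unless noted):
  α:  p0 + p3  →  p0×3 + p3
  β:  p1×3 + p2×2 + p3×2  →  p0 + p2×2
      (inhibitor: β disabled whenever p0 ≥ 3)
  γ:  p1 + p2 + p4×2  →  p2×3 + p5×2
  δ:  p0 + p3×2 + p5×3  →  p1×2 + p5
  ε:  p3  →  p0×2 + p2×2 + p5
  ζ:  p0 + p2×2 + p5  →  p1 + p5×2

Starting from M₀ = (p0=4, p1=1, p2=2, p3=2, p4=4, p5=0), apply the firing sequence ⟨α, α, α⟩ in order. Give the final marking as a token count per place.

(p0=10, p1=1, p2=2, p3=2, p4=4, p5=0)

step 1: fire α:  (p0=4, p1=1, p2=2, p3=2, p4=4, p5=0) → (p0=6, p1=1, p2=2, p3=2, p4=4, p5=0)
step 2: fire α:  (p0=6, p1=1, p2=2, p3=2, p4=4, p5=0) → (p0=8, p1=1, p2=2, p3=2, p4=4, p5=0)
step 3: fire α:  (p0=8, p1=1, p2=2, p3=2, p4=4, p5=0) → (p0=10, p1=1, p2=2, p3=2, p4=4, p5=0)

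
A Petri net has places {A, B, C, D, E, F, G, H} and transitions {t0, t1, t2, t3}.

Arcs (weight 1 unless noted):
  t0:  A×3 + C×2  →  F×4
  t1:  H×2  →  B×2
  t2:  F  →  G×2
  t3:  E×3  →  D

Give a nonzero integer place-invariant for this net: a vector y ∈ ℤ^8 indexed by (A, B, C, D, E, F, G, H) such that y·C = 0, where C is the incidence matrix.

Incidence matrix C (rows=places, cols=transitions):
       t0   t1   t2   t3
    A  -3    0    0    0
    B   0    2    0    0
    C  -2    0    0    0
    D   0    0    0    1
    E   0    0    0   -3
    F   4    0   -1    0
    G   0    0    2    0
    H   0   -2    0    0

Candidate y = [2, 0, -3, 0, 0, 0, 0, 0]; check y·C column-wise:
  col t0: 2·-3 + -3·-2 + 0·4 = 0
  col t1: 2·0 + 0·2 + -3·0 + 0·-2 = 0
  col t2: 2·0 + -3·0 + 0·-1 + 0·2 = 0
  col t3: 2·0 + -3·0 + 0·1 + 0·-3 = 0

y = (A:2, B:0, C:-3, D:0, E:0, F:0, G:0, H:0)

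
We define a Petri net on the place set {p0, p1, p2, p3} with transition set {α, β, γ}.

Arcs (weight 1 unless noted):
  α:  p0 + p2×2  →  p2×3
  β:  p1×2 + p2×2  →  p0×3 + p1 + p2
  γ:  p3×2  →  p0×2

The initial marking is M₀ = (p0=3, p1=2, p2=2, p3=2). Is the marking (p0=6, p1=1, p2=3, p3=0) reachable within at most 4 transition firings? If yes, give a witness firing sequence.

YES — reachable via ⟨α, α, β, γ⟩ (4 firings)

step 1: fire α:  (p0=3, p1=2, p2=2, p3=2) → (p0=2, p1=2, p2=3, p3=2)
step 2: fire α:  (p0=2, p1=2, p2=3, p3=2) → (p0=1, p1=2, p2=4, p3=2)
step 3: fire β:  (p0=1, p1=2, p2=4, p3=2) → (p0=4, p1=1, p2=3, p3=2)
step 4: fire γ:  (p0=4, p1=1, p2=3, p3=2) → (p0=6, p1=1, p2=3, p3=0)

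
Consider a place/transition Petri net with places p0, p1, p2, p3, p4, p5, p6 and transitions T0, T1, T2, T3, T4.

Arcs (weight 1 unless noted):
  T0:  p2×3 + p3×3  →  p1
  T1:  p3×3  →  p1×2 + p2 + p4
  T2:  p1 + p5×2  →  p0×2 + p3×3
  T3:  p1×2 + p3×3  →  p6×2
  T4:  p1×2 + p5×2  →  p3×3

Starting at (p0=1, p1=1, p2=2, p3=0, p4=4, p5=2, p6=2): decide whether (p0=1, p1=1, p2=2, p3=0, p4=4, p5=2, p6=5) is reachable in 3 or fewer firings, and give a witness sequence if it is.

depth 0: 1 marking
depth 1: 2 markings reached so far
depth 2: 3 markings reached so far
depth 3: 3 markings reached so far
(frontier empty at depth 3; search complete)
target is not among the 3 markings reachable within 3 steps

NO — not reachable within 3 firings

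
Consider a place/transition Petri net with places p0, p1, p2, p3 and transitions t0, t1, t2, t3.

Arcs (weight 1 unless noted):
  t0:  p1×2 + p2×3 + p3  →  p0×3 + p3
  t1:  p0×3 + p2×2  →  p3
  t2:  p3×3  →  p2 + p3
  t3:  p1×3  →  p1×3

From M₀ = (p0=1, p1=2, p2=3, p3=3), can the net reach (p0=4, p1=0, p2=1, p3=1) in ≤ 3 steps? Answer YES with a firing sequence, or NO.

step 1: fire t0:  (p0=1, p1=2, p2=3, p3=3) → (p0=4, p1=0, p2=0, p3=3)
step 2: fire t2:  (p0=4, p1=0, p2=0, p3=3) → (p0=4, p1=0, p2=1, p3=1)

YES — reachable via ⟨t0, t2⟩ (2 firings)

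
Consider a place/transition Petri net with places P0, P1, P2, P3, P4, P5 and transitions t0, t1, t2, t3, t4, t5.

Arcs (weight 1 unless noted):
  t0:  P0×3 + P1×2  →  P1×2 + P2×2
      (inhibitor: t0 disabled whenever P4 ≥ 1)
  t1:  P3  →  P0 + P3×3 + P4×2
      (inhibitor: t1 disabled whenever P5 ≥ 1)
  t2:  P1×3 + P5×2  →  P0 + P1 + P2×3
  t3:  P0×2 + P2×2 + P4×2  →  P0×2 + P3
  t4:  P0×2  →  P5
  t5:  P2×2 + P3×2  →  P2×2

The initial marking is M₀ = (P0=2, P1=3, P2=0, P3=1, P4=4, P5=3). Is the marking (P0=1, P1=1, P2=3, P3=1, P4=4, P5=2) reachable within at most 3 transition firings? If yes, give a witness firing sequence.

step 1: fire t2:  (P0=2, P1=3, P2=0, P3=1, P4=4, P5=3) → (P0=3, P1=1, P2=3, P3=1, P4=4, P5=1)
step 2: fire t4:  (P0=3, P1=1, P2=3, P3=1, P4=4, P5=1) → (P0=1, P1=1, P2=3, P3=1, P4=4, P5=2)

YES — reachable via ⟨t2, t4⟩ (2 firings)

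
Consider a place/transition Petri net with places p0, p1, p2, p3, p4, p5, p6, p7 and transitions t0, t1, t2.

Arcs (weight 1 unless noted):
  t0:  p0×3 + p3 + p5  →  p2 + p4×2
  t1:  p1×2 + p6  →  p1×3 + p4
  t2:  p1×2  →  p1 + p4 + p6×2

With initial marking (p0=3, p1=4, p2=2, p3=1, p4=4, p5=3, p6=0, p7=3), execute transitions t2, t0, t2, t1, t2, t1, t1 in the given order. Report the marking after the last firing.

step 1: fire t2:  (p0=3, p1=4, p2=2, p3=1, p4=4, p5=3, p6=0, p7=3) → (p0=3, p1=3, p2=2, p3=1, p4=5, p5=3, p6=2, p7=3)
step 2: fire t0:  (p0=3, p1=3, p2=2, p3=1, p4=5, p5=3, p6=2, p7=3) → (p0=0, p1=3, p2=3, p3=0, p4=7, p5=2, p6=2, p7=3)
step 3: fire t2:  (p0=0, p1=3, p2=3, p3=0, p4=7, p5=2, p6=2, p7=3) → (p0=0, p1=2, p2=3, p3=0, p4=8, p5=2, p6=4, p7=3)
step 4: fire t1:  (p0=0, p1=2, p2=3, p3=0, p4=8, p5=2, p6=4, p7=3) → (p0=0, p1=3, p2=3, p3=0, p4=9, p5=2, p6=3, p7=3)
step 5: fire t2:  (p0=0, p1=3, p2=3, p3=0, p4=9, p5=2, p6=3, p7=3) → (p0=0, p1=2, p2=3, p3=0, p4=10, p5=2, p6=5, p7=3)
step 6: fire t1:  (p0=0, p1=2, p2=3, p3=0, p4=10, p5=2, p6=5, p7=3) → (p0=0, p1=3, p2=3, p3=0, p4=11, p5=2, p6=4, p7=3)
step 7: fire t1:  (p0=0, p1=3, p2=3, p3=0, p4=11, p5=2, p6=4, p7=3) → (p0=0, p1=4, p2=3, p3=0, p4=12, p5=2, p6=3, p7=3)

(p0=0, p1=4, p2=3, p3=0, p4=12, p5=2, p6=3, p7=3)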